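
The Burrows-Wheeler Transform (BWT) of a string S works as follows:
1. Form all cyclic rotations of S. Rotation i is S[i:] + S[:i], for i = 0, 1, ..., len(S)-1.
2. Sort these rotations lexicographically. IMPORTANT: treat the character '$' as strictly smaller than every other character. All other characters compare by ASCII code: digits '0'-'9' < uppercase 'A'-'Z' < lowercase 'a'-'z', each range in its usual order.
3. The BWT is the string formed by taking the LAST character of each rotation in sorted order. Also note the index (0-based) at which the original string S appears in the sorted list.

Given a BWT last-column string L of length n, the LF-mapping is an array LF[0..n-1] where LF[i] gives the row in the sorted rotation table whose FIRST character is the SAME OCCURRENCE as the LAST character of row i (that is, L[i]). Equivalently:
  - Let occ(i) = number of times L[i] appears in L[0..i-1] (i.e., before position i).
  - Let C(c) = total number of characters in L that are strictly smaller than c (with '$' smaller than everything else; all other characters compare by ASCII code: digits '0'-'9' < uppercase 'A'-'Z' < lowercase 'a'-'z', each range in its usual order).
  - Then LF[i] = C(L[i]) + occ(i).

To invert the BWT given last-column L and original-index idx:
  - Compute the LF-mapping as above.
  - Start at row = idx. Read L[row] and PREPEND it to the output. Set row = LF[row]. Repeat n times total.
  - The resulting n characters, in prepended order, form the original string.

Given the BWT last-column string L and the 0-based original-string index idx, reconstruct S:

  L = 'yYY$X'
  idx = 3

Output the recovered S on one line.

LF mapping: 4 2 3 0 1
Walk LF starting at row 3, prepending L[row]:
  step 1: row=3, L[3]='$', prepend. Next row=LF[3]=0
  step 2: row=0, L[0]='y', prepend. Next row=LF[0]=4
  step 3: row=4, L[4]='X', prepend. Next row=LF[4]=1
  step 4: row=1, L[1]='Y', prepend. Next row=LF[1]=2
  step 5: row=2, L[2]='Y', prepend. Next row=LF[2]=3
Reversed output: YYXy$

Answer: YYXy$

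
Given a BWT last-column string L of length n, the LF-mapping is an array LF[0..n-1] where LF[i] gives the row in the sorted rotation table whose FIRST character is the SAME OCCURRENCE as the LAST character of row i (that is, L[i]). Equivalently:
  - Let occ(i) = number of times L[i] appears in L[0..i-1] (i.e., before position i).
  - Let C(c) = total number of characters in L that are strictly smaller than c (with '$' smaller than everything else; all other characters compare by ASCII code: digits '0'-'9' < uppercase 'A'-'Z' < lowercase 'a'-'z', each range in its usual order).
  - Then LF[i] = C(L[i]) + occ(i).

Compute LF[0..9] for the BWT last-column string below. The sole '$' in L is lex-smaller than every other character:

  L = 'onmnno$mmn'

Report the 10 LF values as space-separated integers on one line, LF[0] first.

Char counts: '$':1, 'm':3, 'n':4, 'o':2
C (first-col start): C('$')=0, C('m')=1, C('n')=4, C('o')=8
L[0]='o': occ=0, LF[0]=C('o')+0=8+0=8
L[1]='n': occ=0, LF[1]=C('n')+0=4+0=4
L[2]='m': occ=0, LF[2]=C('m')+0=1+0=1
L[3]='n': occ=1, LF[3]=C('n')+1=4+1=5
L[4]='n': occ=2, LF[4]=C('n')+2=4+2=6
L[5]='o': occ=1, LF[5]=C('o')+1=8+1=9
L[6]='$': occ=0, LF[6]=C('$')+0=0+0=0
L[7]='m': occ=1, LF[7]=C('m')+1=1+1=2
L[8]='m': occ=2, LF[8]=C('m')+2=1+2=3
L[9]='n': occ=3, LF[9]=C('n')+3=4+3=7

Answer: 8 4 1 5 6 9 0 2 3 7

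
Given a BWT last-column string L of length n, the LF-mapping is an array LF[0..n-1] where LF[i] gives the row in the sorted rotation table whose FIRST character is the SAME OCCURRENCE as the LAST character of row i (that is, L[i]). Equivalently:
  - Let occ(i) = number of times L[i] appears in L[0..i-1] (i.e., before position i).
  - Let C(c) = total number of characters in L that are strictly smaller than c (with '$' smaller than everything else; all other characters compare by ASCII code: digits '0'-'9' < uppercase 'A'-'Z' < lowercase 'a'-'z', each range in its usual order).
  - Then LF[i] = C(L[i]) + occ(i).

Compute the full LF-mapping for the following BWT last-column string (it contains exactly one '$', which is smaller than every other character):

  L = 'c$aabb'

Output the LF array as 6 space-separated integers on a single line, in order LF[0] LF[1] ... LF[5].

Char counts: '$':1, 'a':2, 'b':2, 'c':1
C (first-col start): C('$')=0, C('a')=1, C('b')=3, C('c')=5
L[0]='c': occ=0, LF[0]=C('c')+0=5+0=5
L[1]='$': occ=0, LF[1]=C('$')+0=0+0=0
L[2]='a': occ=0, LF[2]=C('a')+0=1+0=1
L[3]='a': occ=1, LF[3]=C('a')+1=1+1=2
L[4]='b': occ=0, LF[4]=C('b')+0=3+0=3
L[5]='b': occ=1, LF[5]=C('b')+1=3+1=4

Answer: 5 0 1 2 3 4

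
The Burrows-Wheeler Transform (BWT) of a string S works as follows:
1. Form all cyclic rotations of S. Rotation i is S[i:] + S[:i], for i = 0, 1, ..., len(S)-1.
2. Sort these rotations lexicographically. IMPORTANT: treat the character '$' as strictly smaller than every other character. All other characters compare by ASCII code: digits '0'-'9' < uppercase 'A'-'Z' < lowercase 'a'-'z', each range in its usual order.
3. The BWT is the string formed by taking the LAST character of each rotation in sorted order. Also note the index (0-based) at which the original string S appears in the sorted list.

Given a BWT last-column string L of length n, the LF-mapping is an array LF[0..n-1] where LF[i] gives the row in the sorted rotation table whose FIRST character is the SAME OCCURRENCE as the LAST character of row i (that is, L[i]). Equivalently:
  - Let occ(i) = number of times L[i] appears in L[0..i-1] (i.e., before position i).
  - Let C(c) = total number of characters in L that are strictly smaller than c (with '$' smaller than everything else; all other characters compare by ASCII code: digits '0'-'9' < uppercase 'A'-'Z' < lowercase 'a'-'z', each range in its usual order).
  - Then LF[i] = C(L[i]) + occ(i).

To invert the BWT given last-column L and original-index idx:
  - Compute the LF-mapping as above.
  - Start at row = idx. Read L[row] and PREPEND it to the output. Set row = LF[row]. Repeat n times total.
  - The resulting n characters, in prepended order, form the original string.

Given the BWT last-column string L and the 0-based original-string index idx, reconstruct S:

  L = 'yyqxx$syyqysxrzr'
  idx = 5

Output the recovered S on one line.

LF mapping: 10 11 1 7 8 0 5 12 13 2 14 6 9 3 15 4
Walk LF starting at row 5, prepending L[row]:
  step 1: row=5, L[5]='$', prepend. Next row=LF[5]=0
  step 2: row=0, L[0]='y', prepend. Next row=LF[0]=10
  step 3: row=10, L[10]='y', prepend. Next row=LF[10]=14
  step 4: row=14, L[14]='z', prepend. Next row=LF[14]=15
  step 5: row=15, L[15]='r', prepend. Next row=LF[15]=4
  step 6: row=4, L[4]='x', prepend. Next row=LF[4]=8
  step 7: row=8, L[8]='y', prepend. Next row=LF[8]=13
  step 8: row=13, L[13]='r', prepend. Next row=LF[13]=3
  step 9: row=3, L[3]='x', prepend. Next row=LF[3]=7
  step 10: row=7, L[7]='y', prepend. Next row=LF[7]=12
  step 11: row=12, L[12]='x', prepend. Next row=LF[12]=9
  step 12: row=9, L[9]='q', prepend. Next row=LF[9]=2
  step 13: row=2, L[2]='q', prepend. Next row=LF[2]=1
  step 14: row=1, L[1]='y', prepend. Next row=LF[1]=11
  step 15: row=11, L[11]='s', prepend. Next row=LF[11]=6
  step 16: row=6, L[6]='s', prepend. Next row=LF[6]=5
Reversed output: ssyqqxyxryxrzyy$

Answer: ssyqqxyxryxrzyy$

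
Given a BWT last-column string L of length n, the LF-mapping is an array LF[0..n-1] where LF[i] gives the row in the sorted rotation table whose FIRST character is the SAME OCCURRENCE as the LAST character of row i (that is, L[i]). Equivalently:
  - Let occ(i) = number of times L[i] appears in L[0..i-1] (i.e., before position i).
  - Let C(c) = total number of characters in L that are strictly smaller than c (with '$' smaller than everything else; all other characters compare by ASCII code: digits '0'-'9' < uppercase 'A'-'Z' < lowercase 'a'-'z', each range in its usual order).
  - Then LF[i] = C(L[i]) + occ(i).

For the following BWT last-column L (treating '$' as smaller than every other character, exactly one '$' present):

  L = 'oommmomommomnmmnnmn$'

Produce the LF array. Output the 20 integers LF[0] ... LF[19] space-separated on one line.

Char counts: '$':1, 'm':10, 'n':4, 'o':5
C (first-col start): C('$')=0, C('m')=1, C('n')=11, C('o')=15
L[0]='o': occ=0, LF[0]=C('o')+0=15+0=15
L[1]='o': occ=1, LF[1]=C('o')+1=15+1=16
L[2]='m': occ=0, LF[2]=C('m')+0=1+0=1
L[3]='m': occ=1, LF[3]=C('m')+1=1+1=2
L[4]='m': occ=2, LF[4]=C('m')+2=1+2=3
L[5]='o': occ=2, LF[5]=C('o')+2=15+2=17
L[6]='m': occ=3, LF[6]=C('m')+3=1+3=4
L[7]='o': occ=3, LF[7]=C('o')+3=15+3=18
L[8]='m': occ=4, LF[8]=C('m')+4=1+4=5
L[9]='m': occ=5, LF[9]=C('m')+5=1+5=6
L[10]='o': occ=4, LF[10]=C('o')+4=15+4=19
L[11]='m': occ=6, LF[11]=C('m')+6=1+6=7
L[12]='n': occ=0, LF[12]=C('n')+0=11+0=11
L[13]='m': occ=7, LF[13]=C('m')+7=1+7=8
L[14]='m': occ=8, LF[14]=C('m')+8=1+8=9
L[15]='n': occ=1, LF[15]=C('n')+1=11+1=12
L[16]='n': occ=2, LF[16]=C('n')+2=11+2=13
L[17]='m': occ=9, LF[17]=C('m')+9=1+9=10
L[18]='n': occ=3, LF[18]=C('n')+3=11+3=14
L[19]='$': occ=0, LF[19]=C('$')+0=0+0=0

Answer: 15 16 1 2 3 17 4 18 5 6 19 7 11 8 9 12 13 10 14 0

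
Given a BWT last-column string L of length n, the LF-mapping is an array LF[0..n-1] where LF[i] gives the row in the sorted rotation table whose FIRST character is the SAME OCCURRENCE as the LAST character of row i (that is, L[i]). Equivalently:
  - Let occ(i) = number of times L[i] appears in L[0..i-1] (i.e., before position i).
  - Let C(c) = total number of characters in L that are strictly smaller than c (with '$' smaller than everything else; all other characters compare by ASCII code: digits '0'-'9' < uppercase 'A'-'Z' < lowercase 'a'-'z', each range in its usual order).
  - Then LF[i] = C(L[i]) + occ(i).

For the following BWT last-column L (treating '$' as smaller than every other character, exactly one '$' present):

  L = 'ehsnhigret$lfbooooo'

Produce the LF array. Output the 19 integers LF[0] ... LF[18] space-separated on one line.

Answer: 2 6 17 10 7 8 5 16 3 18 0 9 4 1 11 12 13 14 15

Derivation:
Char counts: '$':1, 'b':1, 'e':2, 'f':1, 'g':1, 'h':2, 'i':1, 'l':1, 'n':1, 'o':5, 'r':1, 's':1, 't':1
C (first-col start): C('$')=0, C('b')=1, C('e')=2, C('f')=4, C('g')=5, C('h')=6, C('i')=8, C('l')=9, C('n')=10, C('o')=11, C('r')=16, C('s')=17, C('t')=18
L[0]='e': occ=0, LF[0]=C('e')+0=2+0=2
L[1]='h': occ=0, LF[1]=C('h')+0=6+0=6
L[2]='s': occ=0, LF[2]=C('s')+0=17+0=17
L[3]='n': occ=0, LF[3]=C('n')+0=10+0=10
L[4]='h': occ=1, LF[4]=C('h')+1=6+1=7
L[5]='i': occ=0, LF[5]=C('i')+0=8+0=8
L[6]='g': occ=0, LF[6]=C('g')+0=5+0=5
L[7]='r': occ=0, LF[7]=C('r')+0=16+0=16
L[8]='e': occ=1, LF[8]=C('e')+1=2+1=3
L[9]='t': occ=0, LF[9]=C('t')+0=18+0=18
L[10]='$': occ=0, LF[10]=C('$')+0=0+0=0
L[11]='l': occ=0, LF[11]=C('l')+0=9+0=9
L[12]='f': occ=0, LF[12]=C('f')+0=4+0=4
L[13]='b': occ=0, LF[13]=C('b')+0=1+0=1
L[14]='o': occ=0, LF[14]=C('o')+0=11+0=11
L[15]='o': occ=1, LF[15]=C('o')+1=11+1=12
L[16]='o': occ=2, LF[16]=C('o')+2=11+2=13
L[17]='o': occ=3, LF[17]=C('o')+3=11+3=14
L[18]='o': occ=4, LF[18]=C('o')+4=11+4=15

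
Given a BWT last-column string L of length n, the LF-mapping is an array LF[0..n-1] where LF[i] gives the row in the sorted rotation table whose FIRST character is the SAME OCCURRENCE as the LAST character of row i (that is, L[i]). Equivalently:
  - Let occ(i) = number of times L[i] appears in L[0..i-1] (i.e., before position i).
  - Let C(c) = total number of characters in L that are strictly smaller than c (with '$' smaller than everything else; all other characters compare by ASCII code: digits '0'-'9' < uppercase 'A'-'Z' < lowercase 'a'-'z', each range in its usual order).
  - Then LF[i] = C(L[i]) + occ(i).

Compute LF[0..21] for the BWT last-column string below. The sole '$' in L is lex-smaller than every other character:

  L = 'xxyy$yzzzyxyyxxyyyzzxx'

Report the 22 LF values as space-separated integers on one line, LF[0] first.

Answer: 1 2 8 9 0 10 17 18 19 11 3 12 13 4 5 14 15 16 20 21 6 7

Derivation:
Char counts: '$':1, 'x':7, 'y':9, 'z':5
C (first-col start): C('$')=0, C('x')=1, C('y')=8, C('z')=17
L[0]='x': occ=0, LF[0]=C('x')+0=1+0=1
L[1]='x': occ=1, LF[1]=C('x')+1=1+1=2
L[2]='y': occ=0, LF[2]=C('y')+0=8+0=8
L[3]='y': occ=1, LF[3]=C('y')+1=8+1=9
L[4]='$': occ=0, LF[4]=C('$')+0=0+0=0
L[5]='y': occ=2, LF[5]=C('y')+2=8+2=10
L[6]='z': occ=0, LF[6]=C('z')+0=17+0=17
L[7]='z': occ=1, LF[7]=C('z')+1=17+1=18
L[8]='z': occ=2, LF[8]=C('z')+2=17+2=19
L[9]='y': occ=3, LF[9]=C('y')+3=8+3=11
L[10]='x': occ=2, LF[10]=C('x')+2=1+2=3
L[11]='y': occ=4, LF[11]=C('y')+4=8+4=12
L[12]='y': occ=5, LF[12]=C('y')+5=8+5=13
L[13]='x': occ=3, LF[13]=C('x')+3=1+3=4
L[14]='x': occ=4, LF[14]=C('x')+4=1+4=5
L[15]='y': occ=6, LF[15]=C('y')+6=8+6=14
L[16]='y': occ=7, LF[16]=C('y')+7=8+7=15
L[17]='y': occ=8, LF[17]=C('y')+8=8+8=16
L[18]='z': occ=3, LF[18]=C('z')+3=17+3=20
L[19]='z': occ=4, LF[19]=C('z')+4=17+4=21
L[20]='x': occ=5, LF[20]=C('x')+5=1+5=6
L[21]='x': occ=6, LF[21]=C('x')+6=1+6=7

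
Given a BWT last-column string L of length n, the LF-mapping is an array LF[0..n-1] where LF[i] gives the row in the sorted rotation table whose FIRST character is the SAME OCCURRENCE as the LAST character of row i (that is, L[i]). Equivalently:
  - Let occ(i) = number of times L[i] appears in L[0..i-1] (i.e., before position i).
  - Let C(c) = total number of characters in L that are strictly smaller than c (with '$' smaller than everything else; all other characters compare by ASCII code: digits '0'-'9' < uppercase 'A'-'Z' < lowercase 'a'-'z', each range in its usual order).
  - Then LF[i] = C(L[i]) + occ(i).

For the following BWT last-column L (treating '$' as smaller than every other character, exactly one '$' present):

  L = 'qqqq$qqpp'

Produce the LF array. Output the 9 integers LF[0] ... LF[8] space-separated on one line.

Char counts: '$':1, 'p':2, 'q':6
C (first-col start): C('$')=0, C('p')=1, C('q')=3
L[0]='q': occ=0, LF[0]=C('q')+0=3+0=3
L[1]='q': occ=1, LF[1]=C('q')+1=3+1=4
L[2]='q': occ=2, LF[2]=C('q')+2=3+2=5
L[3]='q': occ=3, LF[3]=C('q')+3=3+3=6
L[4]='$': occ=0, LF[4]=C('$')+0=0+0=0
L[5]='q': occ=4, LF[5]=C('q')+4=3+4=7
L[6]='q': occ=5, LF[6]=C('q')+5=3+5=8
L[7]='p': occ=0, LF[7]=C('p')+0=1+0=1
L[8]='p': occ=1, LF[8]=C('p')+1=1+1=2

Answer: 3 4 5 6 0 7 8 1 2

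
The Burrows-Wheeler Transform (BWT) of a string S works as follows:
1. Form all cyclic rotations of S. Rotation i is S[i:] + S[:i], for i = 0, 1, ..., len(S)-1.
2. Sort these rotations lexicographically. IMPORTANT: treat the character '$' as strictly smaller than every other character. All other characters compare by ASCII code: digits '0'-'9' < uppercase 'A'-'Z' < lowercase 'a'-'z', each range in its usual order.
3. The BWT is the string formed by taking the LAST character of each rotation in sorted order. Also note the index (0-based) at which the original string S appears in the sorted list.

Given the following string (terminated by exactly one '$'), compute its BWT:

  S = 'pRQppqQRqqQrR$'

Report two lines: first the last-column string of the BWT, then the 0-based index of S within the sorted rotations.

All 14 rotations (rotation i = S[i:]+S[:i]):
  rot[0] = pRQppqQRqqQrR$
  rot[1] = RQppqQRqqQrR$p
  rot[2] = QppqQRqqQrR$pR
  rot[3] = ppqQRqqQrR$pRQ
  rot[4] = pqQRqqQrR$pRQp
  rot[5] = qQRqqQrR$pRQpp
  rot[6] = QRqqQrR$pRQppq
  rot[7] = RqqQrR$pRQppqQ
  rot[8] = qqQrR$pRQppqQR
  rot[9] = qQrR$pRQppqQRq
  rot[10] = QrR$pRQppqQRqq
  rot[11] = rR$pRQppqQRqqQ
  rot[12] = R$pRQppqQRqqQr
  rot[13] = $pRQppqQRqqQrR
Sorted (with $ < everything):
  sorted[0] = $pRQppqQRqqQrR  (last char: 'R')
  sorted[1] = QRqqQrR$pRQppq  (last char: 'q')
  sorted[2] = QppqQRqqQrR$pR  (last char: 'R')
  sorted[3] = QrR$pRQppqQRqq  (last char: 'q')
  sorted[4] = R$pRQppqQRqqQr  (last char: 'r')
  sorted[5] = RQppqQRqqQrR$p  (last char: 'p')
  sorted[6] = RqqQrR$pRQppqQ  (last char: 'Q')
  sorted[7] = pRQppqQRqqQrR$  (last char: '$')
  sorted[8] = ppqQRqqQrR$pRQ  (last char: 'Q')
  sorted[9] = pqQRqqQrR$pRQp  (last char: 'p')
  sorted[10] = qQRqqQrR$pRQpp  (last char: 'p')
  sorted[11] = qQrR$pRQppqQRq  (last char: 'q')
  sorted[12] = qqQrR$pRQppqQR  (last char: 'R')
  sorted[13] = rR$pRQppqQRqqQ  (last char: 'Q')
Last column: RqRqrpQ$QppqRQ
Original string S is at sorted index 7

Answer: RqRqrpQ$QppqRQ
7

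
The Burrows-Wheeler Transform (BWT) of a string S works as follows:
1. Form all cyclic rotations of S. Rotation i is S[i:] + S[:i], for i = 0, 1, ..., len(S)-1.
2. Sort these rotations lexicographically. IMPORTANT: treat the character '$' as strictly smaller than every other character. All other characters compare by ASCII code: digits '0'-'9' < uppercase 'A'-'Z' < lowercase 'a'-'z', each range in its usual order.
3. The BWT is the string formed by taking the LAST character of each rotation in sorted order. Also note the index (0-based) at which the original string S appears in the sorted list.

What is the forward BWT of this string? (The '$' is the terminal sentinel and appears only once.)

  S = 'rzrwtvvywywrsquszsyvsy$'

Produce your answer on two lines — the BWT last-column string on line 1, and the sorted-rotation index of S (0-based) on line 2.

All 23 rotations (rotation i = S[i:]+S[:i]):
  rot[0] = rzrwtvvywywrsquszsyvsy$
  rot[1] = zrwtvvywywrsquszsyvsy$r
  rot[2] = rwtvvywywrsquszsyvsy$rz
  rot[3] = wtvvywywrsquszsyvsy$rzr
  rot[4] = tvvywywrsquszsyvsy$rzrw
  rot[5] = vvywywrsquszsyvsy$rzrwt
  rot[6] = vywywrsquszsyvsy$rzrwtv
  rot[7] = ywywrsquszsyvsy$rzrwtvv
  rot[8] = wywrsquszsyvsy$rzrwtvvy
  rot[9] = ywrsquszsyvsy$rzrwtvvyw
  rot[10] = wrsquszsyvsy$rzrwtvvywy
  rot[11] = rsquszsyvsy$rzrwtvvywyw
  rot[12] = squszsyvsy$rzrwtvvywywr
  rot[13] = quszsyvsy$rzrwtvvywywrs
  rot[14] = uszsyvsy$rzrwtvvywywrsq
  rot[15] = szsyvsy$rzrwtvvywywrsqu
  rot[16] = zsyvsy$rzrwtvvywywrsqus
  rot[17] = syvsy$rzrwtvvywywrsqusz
  rot[18] = yvsy$rzrwtvvywywrsquszs
  rot[19] = vsy$rzrwtvvywywrsquszsy
  rot[20] = sy$rzrwtvvywywrsquszsyv
  rot[21] = y$rzrwtvvywywrsquszsyvs
  rot[22] = $rzrwtvvywywrsquszsyvsy
Sorted (with $ < everything):
  sorted[0] = $rzrwtvvywywrsquszsyvsy  (last char: 'y')
  sorted[1] = quszsyvsy$rzrwtvvywywrs  (last char: 's')
  sorted[2] = rsquszsyvsy$rzrwtvvywyw  (last char: 'w')
  sorted[3] = rwtvvywywrsquszsyvsy$rz  (last char: 'z')
  sorted[4] = rzrwtvvywywrsquszsyvsy$  (last char: '$')
  sorted[5] = squszsyvsy$rzrwtvvywywr  (last char: 'r')
  sorted[6] = sy$rzrwtvvywywrsquszsyv  (last char: 'v')
  sorted[7] = syvsy$rzrwtvvywywrsqusz  (last char: 'z')
  sorted[8] = szsyvsy$rzrwtvvywywrsqu  (last char: 'u')
  sorted[9] = tvvywywrsquszsyvsy$rzrw  (last char: 'w')
  sorted[10] = uszsyvsy$rzrwtvvywywrsq  (last char: 'q')
  sorted[11] = vsy$rzrwtvvywywrsquszsy  (last char: 'y')
  sorted[12] = vvywywrsquszsyvsy$rzrwt  (last char: 't')
  sorted[13] = vywywrsquszsyvsy$rzrwtv  (last char: 'v')
  sorted[14] = wrsquszsyvsy$rzrwtvvywy  (last char: 'y')
  sorted[15] = wtvvywywrsquszsyvsy$rzr  (last char: 'r')
  sorted[16] = wywrsquszsyvsy$rzrwtvvy  (last char: 'y')
  sorted[17] = y$rzrwtvvywywrsquszsyvs  (last char: 's')
  sorted[18] = yvsy$rzrwtvvywywrsquszs  (last char: 's')
  sorted[19] = ywrsquszsyvsy$rzrwtvvyw  (last char: 'w')
  sorted[20] = ywywrsquszsyvsy$rzrwtvv  (last char: 'v')
  sorted[21] = zrwtvvywywrsquszsyvsy$r  (last char: 'r')
  sorted[22] = zsyvsy$rzrwtvvywywrsqus  (last char: 's')
Last column: yswz$rvzuwqytvyrysswvrs
Original string S is at sorted index 4

Answer: yswz$rvzuwqytvyrysswvrs
4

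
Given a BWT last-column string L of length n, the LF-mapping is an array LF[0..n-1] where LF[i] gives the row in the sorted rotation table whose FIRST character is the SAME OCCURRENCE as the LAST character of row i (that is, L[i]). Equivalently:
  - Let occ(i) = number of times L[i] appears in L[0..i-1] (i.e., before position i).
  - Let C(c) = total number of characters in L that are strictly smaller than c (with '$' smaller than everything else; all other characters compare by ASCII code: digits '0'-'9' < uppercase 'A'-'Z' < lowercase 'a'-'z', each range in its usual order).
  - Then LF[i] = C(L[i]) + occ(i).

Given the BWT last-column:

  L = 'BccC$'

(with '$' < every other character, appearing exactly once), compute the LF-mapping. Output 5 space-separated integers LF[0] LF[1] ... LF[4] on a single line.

Char counts: '$':1, 'B':1, 'C':1, 'c':2
C (first-col start): C('$')=0, C('B')=1, C('C')=2, C('c')=3
L[0]='B': occ=0, LF[0]=C('B')+0=1+0=1
L[1]='c': occ=0, LF[1]=C('c')+0=3+0=3
L[2]='c': occ=1, LF[2]=C('c')+1=3+1=4
L[3]='C': occ=0, LF[3]=C('C')+0=2+0=2
L[4]='$': occ=0, LF[4]=C('$')+0=0+0=0

Answer: 1 3 4 2 0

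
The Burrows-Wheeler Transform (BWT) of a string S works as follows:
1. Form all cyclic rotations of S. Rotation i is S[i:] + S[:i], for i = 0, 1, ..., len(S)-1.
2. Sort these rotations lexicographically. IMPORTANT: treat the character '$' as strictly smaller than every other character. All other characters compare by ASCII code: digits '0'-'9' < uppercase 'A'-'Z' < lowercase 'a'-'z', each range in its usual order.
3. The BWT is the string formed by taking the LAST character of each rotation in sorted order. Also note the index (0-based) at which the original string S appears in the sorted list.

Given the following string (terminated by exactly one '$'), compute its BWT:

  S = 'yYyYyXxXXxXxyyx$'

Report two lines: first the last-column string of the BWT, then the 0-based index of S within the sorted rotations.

Answer: xxyXxyyyXXXYY$yx
13

Derivation:
All 16 rotations (rotation i = S[i:]+S[:i]):
  rot[0] = yYyYyXxXXxXxyyx$
  rot[1] = YyYyXxXXxXxyyx$y
  rot[2] = yYyXxXXxXxyyx$yY
  rot[3] = YyXxXXxXxyyx$yYy
  rot[4] = yXxXXxXxyyx$yYyY
  rot[5] = XxXXxXxyyx$yYyYy
  rot[6] = xXXxXxyyx$yYyYyX
  rot[7] = XXxXxyyx$yYyYyXx
  rot[8] = XxXxyyx$yYyYyXxX
  rot[9] = xXxyyx$yYyYyXxXX
  rot[10] = Xxyyx$yYyYyXxXXx
  rot[11] = xyyx$yYyYyXxXXxX
  rot[12] = yyx$yYyYyXxXXxXx
  rot[13] = yx$yYyYyXxXXxXxy
  rot[14] = x$yYyYyXxXXxXxyy
  rot[15] = $yYyYyXxXXxXxyyx
Sorted (with $ < everything):
  sorted[0] = $yYyYyXxXXxXxyyx  (last char: 'x')
  sorted[1] = XXxXxyyx$yYyYyXx  (last char: 'x')
  sorted[2] = XxXXxXxyyx$yYyYy  (last char: 'y')
  sorted[3] = XxXxyyx$yYyYyXxX  (last char: 'X')
  sorted[4] = Xxyyx$yYyYyXxXXx  (last char: 'x')
  sorted[5] = YyXxXXxXxyyx$yYy  (last char: 'y')
  sorted[6] = YyYyXxXXxXxyyx$y  (last char: 'y')
  sorted[7] = x$yYyYyXxXXxXxyy  (last char: 'y')
  sorted[8] = xXXxXxyyx$yYyYyX  (last char: 'X')
  sorted[9] = xXxyyx$yYyYyXxXX  (last char: 'X')
  sorted[10] = xyyx$yYyYyXxXXxX  (last char: 'X')
  sorted[11] = yXxXXxXxyyx$yYyY  (last char: 'Y')
  sorted[12] = yYyXxXXxXxyyx$yY  (last char: 'Y')
  sorted[13] = yYyYyXxXXxXxyyx$  (last char: '$')
  sorted[14] = yx$yYyYyXxXXxXxy  (last char: 'y')
  sorted[15] = yyx$yYyYyXxXXxXx  (last char: 'x')
Last column: xxyXxyyyXXXYY$yx
Original string S is at sorted index 13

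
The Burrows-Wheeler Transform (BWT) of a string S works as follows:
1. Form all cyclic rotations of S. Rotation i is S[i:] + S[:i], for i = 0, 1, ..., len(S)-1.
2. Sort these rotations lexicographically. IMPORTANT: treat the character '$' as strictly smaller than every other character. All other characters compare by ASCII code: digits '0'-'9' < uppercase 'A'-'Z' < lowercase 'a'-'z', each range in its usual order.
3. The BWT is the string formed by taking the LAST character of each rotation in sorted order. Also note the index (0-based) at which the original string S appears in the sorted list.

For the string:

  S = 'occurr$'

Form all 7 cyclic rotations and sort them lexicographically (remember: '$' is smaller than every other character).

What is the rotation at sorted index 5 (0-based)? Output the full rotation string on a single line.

Answer: rr$occu

Derivation:
All 7 rotations (rotation i = S[i:]+S[:i]):
  rot[0] = occurr$
  rot[1] = ccurr$o
  rot[2] = curr$oc
  rot[3] = urr$occ
  rot[4] = rr$occu
  rot[5] = r$occur
  rot[6] = $occurr
Sorted (with $ < everything):
  sorted[0] = $occurr
  sorted[1] = ccurr$o
  sorted[2] = curr$oc
  sorted[3] = occurr$
  sorted[4] = r$occur
  sorted[5] = rr$occu
  sorted[6] = urr$occ
sorted[5] = rr$occu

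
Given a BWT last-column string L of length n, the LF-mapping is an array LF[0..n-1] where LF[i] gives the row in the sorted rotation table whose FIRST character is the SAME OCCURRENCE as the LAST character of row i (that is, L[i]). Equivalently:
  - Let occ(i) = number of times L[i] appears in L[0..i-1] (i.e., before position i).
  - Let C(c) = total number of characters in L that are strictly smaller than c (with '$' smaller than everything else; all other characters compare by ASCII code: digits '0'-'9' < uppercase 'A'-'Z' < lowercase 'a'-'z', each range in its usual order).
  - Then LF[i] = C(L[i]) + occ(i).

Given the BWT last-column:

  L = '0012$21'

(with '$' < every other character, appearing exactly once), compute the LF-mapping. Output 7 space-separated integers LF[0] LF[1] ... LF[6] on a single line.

Char counts: '$':1, '0':2, '1':2, '2':2
C (first-col start): C('$')=0, C('0')=1, C('1')=3, C('2')=5
L[0]='0': occ=0, LF[0]=C('0')+0=1+0=1
L[1]='0': occ=1, LF[1]=C('0')+1=1+1=2
L[2]='1': occ=0, LF[2]=C('1')+0=3+0=3
L[3]='2': occ=0, LF[3]=C('2')+0=5+0=5
L[4]='$': occ=0, LF[4]=C('$')+0=0+0=0
L[5]='2': occ=1, LF[5]=C('2')+1=5+1=6
L[6]='1': occ=1, LF[6]=C('1')+1=3+1=4

Answer: 1 2 3 5 0 6 4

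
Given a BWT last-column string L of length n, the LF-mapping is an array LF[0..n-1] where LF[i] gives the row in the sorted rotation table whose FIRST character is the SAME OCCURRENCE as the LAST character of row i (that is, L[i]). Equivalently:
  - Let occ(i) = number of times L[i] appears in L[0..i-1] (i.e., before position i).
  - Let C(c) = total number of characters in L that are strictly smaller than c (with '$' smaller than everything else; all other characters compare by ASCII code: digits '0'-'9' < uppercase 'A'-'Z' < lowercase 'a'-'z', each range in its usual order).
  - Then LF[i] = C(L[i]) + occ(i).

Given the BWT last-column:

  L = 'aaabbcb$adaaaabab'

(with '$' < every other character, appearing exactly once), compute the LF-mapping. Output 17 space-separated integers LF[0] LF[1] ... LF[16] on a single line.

Answer: 1 2 3 10 11 15 12 0 4 16 5 6 7 8 13 9 14

Derivation:
Char counts: '$':1, 'a':9, 'b':5, 'c':1, 'd':1
C (first-col start): C('$')=0, C('a')=1, C('b')=10, C('c')=15, C('d')=16
L[0]='a': occ=0, LF[0]=C('a')+0=1+0=1
L[1]='a': occ=1, LF[1]=C('a')+1=1+1=2
L[2]='a': occ=2, LF[2]=C('a')+2=1+2=3
L[3]='b': occ=0, LF[3]=C('b')+0=10+0=10
L[4]='b': occ=1, LF[4]=C('b')+1=10+1=11
L[5]='c': occ=0, LF[5]=C('c')+0=15+0=15
L[6]='b': occ=2, LF[6]=C('b')+2=10+2=12
L[7]='$': occ=0, LF[7]=C('$')+0=0+0=0
L[8]='a': occ=3, LF[8]=C('a')+3=1+3=4
L[9]='d': occ=0, LF[9]=C('d')+0=16+0=16
L[10]='a': occ=4, LF[10]=C('a')+4=1+4=5
L[11]='a': occ=5, LF[11]=C('a')+5=1+5=6
L[12]='a': occ=6, LF[12]=C('a')+6=1+6=7
L[13]='a': occ=7, LF[13]=C('a')+7=1+7=8
L[14]='b': occ=3, LF[14]=C('b')+3=10+3=13
L[15]='a': occ=8, LF[15]=C('a')+8=1+8=9
L[16]='b': occ=4, LF[16]=C('b')+4=10+4=14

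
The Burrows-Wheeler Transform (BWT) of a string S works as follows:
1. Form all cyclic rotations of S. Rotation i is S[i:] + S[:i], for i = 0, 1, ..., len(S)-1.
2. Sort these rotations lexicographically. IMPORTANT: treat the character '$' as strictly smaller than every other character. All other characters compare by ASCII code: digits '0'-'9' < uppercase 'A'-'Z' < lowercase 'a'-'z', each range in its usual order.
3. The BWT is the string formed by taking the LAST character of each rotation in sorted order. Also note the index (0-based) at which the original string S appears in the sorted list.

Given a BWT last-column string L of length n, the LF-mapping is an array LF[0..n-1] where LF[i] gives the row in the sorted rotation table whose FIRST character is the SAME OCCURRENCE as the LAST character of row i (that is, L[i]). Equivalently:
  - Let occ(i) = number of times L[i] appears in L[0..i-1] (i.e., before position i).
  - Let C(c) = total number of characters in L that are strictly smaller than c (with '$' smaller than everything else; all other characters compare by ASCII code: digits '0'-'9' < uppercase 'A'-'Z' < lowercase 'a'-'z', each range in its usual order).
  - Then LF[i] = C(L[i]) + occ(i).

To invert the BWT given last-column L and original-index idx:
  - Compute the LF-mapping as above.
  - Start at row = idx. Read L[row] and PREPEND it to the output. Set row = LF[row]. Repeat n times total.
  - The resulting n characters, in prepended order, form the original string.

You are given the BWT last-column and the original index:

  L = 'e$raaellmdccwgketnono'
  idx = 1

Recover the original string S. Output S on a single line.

LF mapping: 6 0 18 1 2 7 11 12 13 5 3 4 20 9 10 8 19 14 16 15 17
Walk LF starting at row 1, prepending L[row]:
  step 1: row=1, L[1]='$', prepend. Next row=LF[1]=0
  step 2: row=0, L[0]='e', prepend. Next row=LF[0]=6
  step 3: row=6, L[6]='l', prepend. Next row=LF[6]=11
  step 4: row=11, L[11]='c', prepend. Next row=LF[11]=4
  step 5: row=4, L[4]='a', prepend. Next row=LF[4]=2
  step 6: row=2, L[2]='r', prepend. Next row=LF[2]=18
  step 7: row=18, L[18]='o', prepend. Next row=LF[18]=16
  step 8: row=16, L[16]='t', prepend. Next row=LF[16]=19
  step 9: row=19, L[19]='n', prepend. Next row=LF[19]=15
  step 10: row=15, L[15]='e', prepend. Next row=LF[15]=8
  step 11: row=8, L[8]='m', prepend. Next row=LF[8]=13
  step 12: row=13, L[13]='g', prepend. Next row=LF[13]=9
  step 13: row=9, L[9]='d', prepend. Next row=LF[9]=5
  step 14: row=5, L[5]='e', prepend. Next row=LF[5]=7
  step 15: row=7, L[7]='l', prepend. Next row=LF[7]=12
  step 16: row=12, L[12]='w', prepend. Next row=LF[12]=20
  step 17: row=20, L[20]='o', prepend. Next row=LF[20]=17
  step 18: row=17, L[17]='n', prepend. Next row=LF[17]=14
  step 19: row=14, L[14]='k', prepend. Next row=LF[14]=10
  step 20: row=10, L[10]='c', prepend. Next row=LF[10]=3
  step 21: row=3, L[3]='a', prepend. Next row=LF[3]=1
Reversed output: acknowledgmentoracle$

Answer: acknowledgmentoracle$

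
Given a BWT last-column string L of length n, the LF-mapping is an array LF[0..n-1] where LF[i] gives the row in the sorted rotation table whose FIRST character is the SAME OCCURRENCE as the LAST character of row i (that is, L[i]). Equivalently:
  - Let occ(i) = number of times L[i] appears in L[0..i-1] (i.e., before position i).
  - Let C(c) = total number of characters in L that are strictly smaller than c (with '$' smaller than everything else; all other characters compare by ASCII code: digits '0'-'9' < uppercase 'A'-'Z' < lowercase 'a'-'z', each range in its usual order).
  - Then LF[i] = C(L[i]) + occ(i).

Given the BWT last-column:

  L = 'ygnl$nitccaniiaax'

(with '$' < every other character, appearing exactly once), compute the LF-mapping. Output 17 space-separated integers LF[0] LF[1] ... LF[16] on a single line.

Char counts: '$':1, 'a':3, 'c':2, 'g':1, 'i':3, 'l':1, 'n':3, 't':1, 'x':1, 'y':1
C (first-col start): C('$')=0, C('a')=1, C('c')=4, C('g')=6, C('i')=7, C('l')=10, C('n')=11, C('t')=14, C('x')=15, C('y')=16
L[0]='y': occ=0, LF[0]=C('y')+0=16+0=16
L[1]='g': occ=0, LF[1]=C('g')+0=6+0=6
L[2]='n': occ=0, LF[2]=C('n')+0=11+0=11
L[3]='l': occ=0, LF[3]=C('l')+0=10+0=10
L[4]='$': occ=0, LF[4]=C('$')+0=0+0=0
L[5]='n': occ=1, LF[5]=C('n')+1=11+1=12
L[6]='i': occ=0, LF[6]=C('i')+0=7+0=7
L[7]='t': occ=0, LF[7]=C('t')+0=14+0=14
L[8]='c': occ=0, LF[8]=C('c')+0=4+0=4
L[9]='c': occ=1, LF[9]=C('c')+1=4+1=5
L[10]='a': occ=0, LF[10]=C('a')+0=1+0=1
L[11]='n': occ=2, LF[11]=C('n')+2=11+2=13
L[12]='i': occ=1, LF[12]=C('i')+1=7+1=8
L[13]='i': occ=2, LF[13]=C('i')+2=7+2=9
L[14]='a': occ=1, LF[14]=C('a')+1=1+1=2
L[15]='a': occ=2, LF[15]=C('a')+2=1+2=3
L[16]='x': occ=0, LF[16]=C('x')+0=15+0=15

Answer: 16 6 11 10 0 12 7 14 4 5 1 13 8 9 2 3 15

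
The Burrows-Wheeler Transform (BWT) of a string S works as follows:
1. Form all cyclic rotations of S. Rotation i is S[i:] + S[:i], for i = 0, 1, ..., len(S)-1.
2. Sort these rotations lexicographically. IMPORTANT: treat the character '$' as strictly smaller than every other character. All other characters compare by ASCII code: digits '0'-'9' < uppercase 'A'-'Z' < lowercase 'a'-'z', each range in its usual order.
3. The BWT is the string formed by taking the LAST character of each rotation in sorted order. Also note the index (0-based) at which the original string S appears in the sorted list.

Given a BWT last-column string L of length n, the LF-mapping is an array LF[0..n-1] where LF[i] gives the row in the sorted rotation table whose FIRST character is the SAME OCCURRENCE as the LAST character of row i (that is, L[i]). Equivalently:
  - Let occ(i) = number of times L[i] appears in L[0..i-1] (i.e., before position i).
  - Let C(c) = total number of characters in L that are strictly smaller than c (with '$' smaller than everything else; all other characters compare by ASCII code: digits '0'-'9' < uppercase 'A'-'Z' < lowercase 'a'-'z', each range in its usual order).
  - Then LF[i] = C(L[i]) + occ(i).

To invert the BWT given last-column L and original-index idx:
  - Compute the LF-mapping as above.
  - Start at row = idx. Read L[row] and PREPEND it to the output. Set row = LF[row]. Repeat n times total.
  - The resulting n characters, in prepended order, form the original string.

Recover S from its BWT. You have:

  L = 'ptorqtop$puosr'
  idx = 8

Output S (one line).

LF mapping: 4 11 1 8 7 12 2 5 0 6 13 3 10 9
Walk LF starting at row 8, prepending L[row]:
  step 1: row=8, L[8]='$', prepend. Next row=LF[8]=0
  step 2: row=0, L[0]='p', prepend. Next row=LF[0]=4
  step 3: row=4, L[4]='q', prepend. Next row=LF[4]=7
  step 4: row=7, L[7]='p', prepend. Next row=LF[7]=5
  step 5: row=5, L[5]='t', prepend. Next row=LF[5]=12
  step 6: row=12, L[12]='s', prepend. Next row=LF[12]=10
  step 7: row=10, L[10]='u', prepend. Next row=LF[10]=13
  step 8: row=13, L[13]='r', prepend. Next row=LF[13]=9
  step 9: row=9, L[9]='p', prepend. Next row=LF[9]=6
  step 10: row=6, L[6]='o', prepend. Next row=LF[6]=2
  step 11: row=2, L[2]='o', prepend. Next row=LF[2]=1
  step 12: row=1, L[1]='t', prepend. Next row=LF[1]=11
  step 13: row=11, L[11]='o', prepend. Next row=LF[11]=3
  step 14: row=3, L[3]='r', prepend. Next row=LF[3]=8
Reversed output: rotooprustpqp$

Answer: rotooprustpqp$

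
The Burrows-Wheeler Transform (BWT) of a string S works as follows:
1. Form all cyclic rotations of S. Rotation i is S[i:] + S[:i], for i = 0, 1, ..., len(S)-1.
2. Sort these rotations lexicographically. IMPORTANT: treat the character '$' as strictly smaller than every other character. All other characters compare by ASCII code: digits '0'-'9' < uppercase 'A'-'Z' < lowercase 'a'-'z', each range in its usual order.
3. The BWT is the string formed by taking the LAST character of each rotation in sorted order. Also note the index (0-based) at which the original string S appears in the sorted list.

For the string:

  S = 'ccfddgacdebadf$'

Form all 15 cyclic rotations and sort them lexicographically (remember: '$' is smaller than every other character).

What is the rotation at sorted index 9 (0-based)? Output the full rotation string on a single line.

All 15 rotations (rotation i = S[i:]+S[:i]):
  rot[0] = ccfddgacdebadf$
  rot[1] = cfddgacdebadf$c
  rot[2] = fddgacdebadf$cc
  rot[3] = ddgacdebadf$ccf
  rot[4] = dgacdebadf$ccfd
  rot[5] = gacdebadf$ccfdd
  rot[6] = acdebadf$ccfddg
  rot[7] = cdebadf$ccfddga
  rot[8] = debadf$ccfddgac
  rot[9] = ebadf$ccfddgacd
  rot[10] = badf$ccfddgacde
  rot[11] = adf$ccfddgacdeb
  rot[12] = df$ccfddgacdeba
  rot[13] = f$ccfddgacdebad
  rot[14] = $ccfddgacdebadf
Sorted (with $ < everything):
  sorted[0] = $ccfddgacdebadf
  sorted[1] = acdebadf$ccfddg
  sorted[2] = adf$ccfddgacdeb
  sorted[3] = badf$ccfddgacde
  sorted[4] = ccfddgacdebadf$
  sorted[5] = cdebadf$ccfddga
  sorted[6] = cfddgacdebadf$c
  sorted[7] = ddgacdebadf$ccf
  sorted[8] = debadf$ccfddgac
  sorted[9] = df$ccfddgacdeba
  sorted[10] = dgacdebadf$ccfd
  sorted[11] = ebadf$ccfddgacd
  sorted[12] = f$ccfddgacdebad
  sorted[13] = fddgacdebadf$cc
  sorted[14] = gacdebadf$ccfdd
sorted[9] = df$ccfddgacdeba

Answer: df$ccfddgacdeba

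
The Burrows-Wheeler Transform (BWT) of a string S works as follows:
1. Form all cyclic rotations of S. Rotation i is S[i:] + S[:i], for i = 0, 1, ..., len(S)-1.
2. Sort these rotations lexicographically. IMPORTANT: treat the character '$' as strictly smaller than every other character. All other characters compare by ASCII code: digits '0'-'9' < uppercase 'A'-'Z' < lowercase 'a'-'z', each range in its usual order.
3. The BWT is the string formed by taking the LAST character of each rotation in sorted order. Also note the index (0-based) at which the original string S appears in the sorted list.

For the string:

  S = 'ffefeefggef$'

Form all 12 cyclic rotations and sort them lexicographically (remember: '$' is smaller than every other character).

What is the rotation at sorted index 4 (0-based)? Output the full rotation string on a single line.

All 12 rotations (rotation i = S[i:]+S[:i]):
  rot[0] = ffefeefggef$
  rot[1] = fefeefggef$f
  rot[2] = efeefggef$ff
  rot[3] = feefggef$ffe
  rot[4] = eefggef$ffef
  rot[5] = efggef$ffefe
  rot[6] = fggef$ffefee
  rot[7] = ggef$ffefeef
  rot[8] = gef$ffefeefg
  rot[9] = ef$ffefeefgg
  rot[10] = f$ffefeefgge
  rot[11] = $ffefeefggef
Sorted (with $ < everything):
  sorted[0] = $ffefeefggef
  sorted[1] = eefggef$ffef
  sorted[2] = ef$ffefeefgg
  sorted[3] = efeefggef$ff
  sorted[4] = efggef$ffefe
  sorted[5] = f$ffefeefgge
  sorted[6] = feefggef$ffe
  sorted[7] = fefeefggef$f
  sorted[8] = ffefeefggef$
  sorted[9] = fggef$ffefee
  sorted[10] = gef$ffefeefg
  sorted[11] = ggef$ffefeef
sorted[4] = efggef$ffefe

Answer: efggef$ffefe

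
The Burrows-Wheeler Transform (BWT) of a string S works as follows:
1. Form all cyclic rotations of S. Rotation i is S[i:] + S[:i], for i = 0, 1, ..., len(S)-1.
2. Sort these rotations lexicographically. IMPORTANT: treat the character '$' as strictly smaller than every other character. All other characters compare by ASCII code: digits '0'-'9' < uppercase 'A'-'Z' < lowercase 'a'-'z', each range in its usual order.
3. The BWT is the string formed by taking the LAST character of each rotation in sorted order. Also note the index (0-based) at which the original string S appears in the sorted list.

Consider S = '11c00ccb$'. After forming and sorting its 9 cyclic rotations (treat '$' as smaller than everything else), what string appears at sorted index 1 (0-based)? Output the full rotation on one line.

All 9 rotations (rotation i = S[i:]+S[:i]):
  rot[0] = 11c00ccb$
  rot[1] = 1c00ccb$1
  rot[2] = c00ccb$11
  rot[3] = 00ccb$11c
  rot[4] = 0ccb$11c0
  rot[5] = ccb$11c00
  rot[6] = cb$11c00c
  rot[7] = b$11c00cc
  rot[8] = $11c00ccb
Sorted (with $ < everything):
  sorted[0] = $11c00ccb
  sorted[1] = 00ccb$11c
  sorted[2] = 0ccb$11c0
  sorted[3] = 11c00ccb$
  sorted[4] = 1c00ccb$1
  sorted[5] = b$11c00cc
  sorted[6] = c00ccb$11
  sorted[7] = cb$11c00c
  sorted[8] = ccb$11c00
sorted[1] = 00ccb$11c

Answer: 00ccb$11c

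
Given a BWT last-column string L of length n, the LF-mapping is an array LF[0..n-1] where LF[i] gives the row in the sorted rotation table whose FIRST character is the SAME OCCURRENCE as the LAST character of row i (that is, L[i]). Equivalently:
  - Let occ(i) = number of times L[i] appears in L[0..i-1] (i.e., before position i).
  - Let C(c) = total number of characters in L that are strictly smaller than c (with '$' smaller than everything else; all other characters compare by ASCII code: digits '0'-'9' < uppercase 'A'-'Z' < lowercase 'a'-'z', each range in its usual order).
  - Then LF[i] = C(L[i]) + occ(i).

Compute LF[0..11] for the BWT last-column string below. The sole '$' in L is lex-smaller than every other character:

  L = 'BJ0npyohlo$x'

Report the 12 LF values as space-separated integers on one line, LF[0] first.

Char counts: '$':1, '0':1, 'B':1, 'J':1, 'h':1, 'l':1, 'n':1, 'o':2, 'p':1, 'x':1, 'y':1
C (first-col start): C('$')=0, C('0')=1, C('B')=2, C('J')=3, C('h')=4, C('l')=5, C('n')=6, C('o')=7, C('p')=9, C('x')=10, C('y')=11
L[0]='B': occ=0, LF[0]=C('B')+0=2+0=2
L[1]='J': occ=0, LF[1]=C('J')+0=3+0=3
L[2]='0': occ=0, LF[2]=C('0')+0=1+0=1
L[3]='n': occ=0, LF[3]=C('n')+0=6+0=6
L[4]='p': occ=0, LF[4]=C('p')+0=9+0=9
L[5]='y': occ=0, LF[5]=C('y')+0=11+0=11
L[6]='o': occ=0, LF[6]=C('o')+0=7+0=7
L[7]='h': occ=0, LF[7]=C('h')+0=4+0=4
L[8]='l': occ=0, LF[8]=C('l')+0=5+0=5
L[9]='o': occ=1, LF[9]=C('o')+1=7+1=8
L[10]='$': occ=0, LF[10]=C('$')+0=0+0=0
L[11]='x': occ=0, LF[11]=C('x')+0=10+0=10

Answer: 2 3 1 6 9 11 7 4 5 8 0 10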